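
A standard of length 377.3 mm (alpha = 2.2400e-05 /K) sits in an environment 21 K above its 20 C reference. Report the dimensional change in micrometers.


dL = L * alpha * dT
= 377.3 * 2.2400e-05 * 21
= 0.1774819 mm
dL_um = 0.1774819 * 1000 = 177.4819 um

177.4819


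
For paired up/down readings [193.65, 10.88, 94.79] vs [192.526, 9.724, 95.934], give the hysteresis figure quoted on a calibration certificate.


|193.65 - 192.526| = 1.1240
|10.88 - 9.724| = 1.1560
|94.79 - 95.934| = 1.1440
hysteresis = max(diffs) = 1.1560

1.1560


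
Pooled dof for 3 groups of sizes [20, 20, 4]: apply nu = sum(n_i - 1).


nu = sum_i (n_i - 1)
nu = ((20 - 1) + (20 - 1) + (4 - 1))
nu = 19 + 19 + 3
nu = 41

41


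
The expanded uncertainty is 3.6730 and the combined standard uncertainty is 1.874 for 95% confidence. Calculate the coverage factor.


k = U / uc
k = 3.6730 / 1.874
k = 1.96

1.96


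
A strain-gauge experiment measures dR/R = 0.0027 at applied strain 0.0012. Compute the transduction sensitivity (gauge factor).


GF = (dR/R) / epsilon
= 0.0027 / 0.0012
= 2.2500

2.2500


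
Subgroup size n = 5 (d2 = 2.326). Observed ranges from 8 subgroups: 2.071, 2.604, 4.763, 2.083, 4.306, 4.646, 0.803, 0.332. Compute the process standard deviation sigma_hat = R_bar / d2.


R_bar = (2.071 + 2.604 + 4.763 + 2.083 + 4.306 + 4.646 + 0.803 + 0.332) / 8
R_bar = 21.608 / 8 = 2.701
sigma_hat = R_bar / d2 = 2.701 / 2.326 = 1.1612

1.1612


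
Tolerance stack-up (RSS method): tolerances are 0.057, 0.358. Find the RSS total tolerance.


RSS = sqrt(0.057^2 + 0.358^2)
= sqrt(0.131413)
= 0.3625

0.3625


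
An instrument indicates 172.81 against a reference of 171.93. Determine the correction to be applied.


Correction = standard - reading
= 171.93 - 172.81
= -0.8800

-0.8800


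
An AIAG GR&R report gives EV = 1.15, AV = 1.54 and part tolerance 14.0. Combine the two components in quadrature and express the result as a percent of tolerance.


GRR = sqrt(EV^2 + AV^2) = sqrt(1.15^2 + 1.54^2) = 1.9220042
%GRR = GRR / tol * 100 = 1.9220042 / 14.0 * 100
%GRR = 13.7286

13.7286


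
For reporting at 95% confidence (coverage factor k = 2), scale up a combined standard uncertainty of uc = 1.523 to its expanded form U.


U = k * uc
U = 2 * 1.523
U = 3.0460

3.0460


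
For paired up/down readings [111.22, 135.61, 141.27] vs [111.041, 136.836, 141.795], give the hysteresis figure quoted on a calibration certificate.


|111.22 - 111.041| = 0.1790
|135.61 - 136.836| = 1.2260
|141.27 - 141.795| = 0.5250
hysteresis = max(diffs) = 1.2260

1.2260


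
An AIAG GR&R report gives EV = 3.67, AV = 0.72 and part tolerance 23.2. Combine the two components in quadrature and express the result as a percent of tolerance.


GRR = sqrt(EV^2 + AV^2) = sqrt(3.67^2 + 0.72^2) = 3.7399599
%GRR = GRR / tol * 100 = 3.7399599 / 23.2 * 100
%GRR = 16.1205

16.1205


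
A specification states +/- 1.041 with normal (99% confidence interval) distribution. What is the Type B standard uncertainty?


u_B = half_width / 2.576
u_B = 1.041 / 2.576
u_B = 0.4041

0.4041


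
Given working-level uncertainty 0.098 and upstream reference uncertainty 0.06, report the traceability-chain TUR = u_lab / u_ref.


TUR = u_lab / u_ref
= 0.098 / 0.06
= 1.6333

1.6333


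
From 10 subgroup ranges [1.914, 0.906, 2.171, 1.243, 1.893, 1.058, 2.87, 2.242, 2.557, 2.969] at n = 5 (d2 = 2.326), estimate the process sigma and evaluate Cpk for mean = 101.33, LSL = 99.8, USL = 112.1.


R_bar = (1.914 + 0.906 + 2.171 + 1.243 + 1.893 + 1.058 + 2.87 + 2.242 + 2.557 + 2.969) / 10 = 1.9823
sigma = R_bar / d2 = 1.9823 / 2.326 = 0.8522356
Cp = (USL - LSL)/(6*sigma) = (112.1 - 99.8)/(6*0.8522356) = 2.4054
Cpu = (112.1 - 101.33)/(3*0.8522356) = 4.2125
Cpl = (101.33 - 99.8)/(3*0.8522356) = 0.5984
Cpk = min(Cpu, Cpl) = 0.5984

0.5984


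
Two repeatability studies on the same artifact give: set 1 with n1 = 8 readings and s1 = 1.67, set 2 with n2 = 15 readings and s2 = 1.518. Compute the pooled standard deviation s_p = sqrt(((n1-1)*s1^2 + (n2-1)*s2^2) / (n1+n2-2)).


s_p = sqrt(((n1-1)*s1^2 + (n2-1)*s2^2) / (n1+n2-2))
numerator = (8-1)*1.67^2 + (15-1)*1.518^2 = 19.5223 + 32.260536 = 51.782836
denominator = 8 + 15 - 2 = 21
s_p^2 = 51.782836 / 21 = 2.4658493
s_p = sqrt(2.4658493) = 1.5703

1.5703


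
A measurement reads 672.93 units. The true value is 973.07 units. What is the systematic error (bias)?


Systematic error = measured - true
= 672.93 - 973.07
= -300.1400

-300.1400


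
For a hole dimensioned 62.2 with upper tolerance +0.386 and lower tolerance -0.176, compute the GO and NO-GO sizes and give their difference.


GO = nominal - lower_tol (smallest hole = maximum material condition)
GO = 62.2 - 0.176 = 62.024
NO-GO = nominal + upper_tol (largest hole = least material condition)
NO-GO = 62.2 + 0.386 = 62.586
spread = NO-GO - GO = 62.586 - 62.024 = 0.5620

0.5620


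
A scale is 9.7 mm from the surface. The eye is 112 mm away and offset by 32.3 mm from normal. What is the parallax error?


error = h * offset / d
= 9.7 * 32.3 / 112
= 2.7974

2.7974


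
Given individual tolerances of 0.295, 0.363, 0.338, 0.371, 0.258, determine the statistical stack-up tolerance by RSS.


RSS = sqrt(0.295^2 + 0.363^2 + 0.338^2 + 0.371^2 + 0.258^2)
= sqrt(0.537243)
= 0.7330

0.7330


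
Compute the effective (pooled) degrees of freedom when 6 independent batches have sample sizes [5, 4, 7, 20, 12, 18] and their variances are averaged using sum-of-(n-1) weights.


nu = sum_i (n_i - 1)
nu = ((5 - 1) + (4 - 1) + (7 - 1) + (20 - 1) + (12 - 1) + (18 - 1))
nu = 4 + 3 + 6 + 19 + 11 + 17
nu = 60

60


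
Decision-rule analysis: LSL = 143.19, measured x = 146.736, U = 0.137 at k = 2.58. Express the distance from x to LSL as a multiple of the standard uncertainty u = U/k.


u = U / k = 0.137 / 2.58 = 0.053100775
margin = |LSL - x| = |143.19 - 146.736| = 3.546
z = margin / u = 3.546 / 0.053100775
z = 66.7787

66.7787


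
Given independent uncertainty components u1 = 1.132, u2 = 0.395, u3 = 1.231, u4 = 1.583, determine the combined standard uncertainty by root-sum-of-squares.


uc = sqrt(1.132^2 + 0.395^2 + 1.231^2 + 1.583^2)
uc = sqrt(5.458699)
uc = 2.3364

2.3364


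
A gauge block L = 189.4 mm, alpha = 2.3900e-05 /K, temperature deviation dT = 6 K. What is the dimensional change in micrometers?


dL = L * alpha * dT
= 189.4 * 2.3900e-05 * 6
= 0.0271600 mm
dL_um = 0.0271600 * 1000 = 27.1600 um

27.1600


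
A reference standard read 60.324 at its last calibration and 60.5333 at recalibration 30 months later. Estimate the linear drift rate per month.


rate = (v2 - v1) / months
= (60.5333 - 60.324) / 30
= 0.2093 / 30
= 0.0070

0.0070


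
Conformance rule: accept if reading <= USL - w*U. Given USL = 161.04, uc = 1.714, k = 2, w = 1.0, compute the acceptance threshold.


U = k * uc = 2 * 1.714 = 3.428
guard band g = w * U = 1.0 * 3.428 = 3.428
AL = USL - g = 161.04 - 3.428
AL = 157.6120

157.6120


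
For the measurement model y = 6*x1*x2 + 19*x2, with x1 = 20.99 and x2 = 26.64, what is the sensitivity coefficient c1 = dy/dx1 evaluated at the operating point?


y = 6*x1*x2 + 19*x2
dy/dx1 = 6*x2
Evaluate at x2 = 26.64: c1 = 6 * 26.64
c1 = 159.8400

159.8400


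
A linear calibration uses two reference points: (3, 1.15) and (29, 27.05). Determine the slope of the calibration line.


slope = (y2 - y1) / (x2 - x1)
= (27.05 - 1.15) / (29 - 3)
= 25.9000 / 26
= 0.9962

0.9962


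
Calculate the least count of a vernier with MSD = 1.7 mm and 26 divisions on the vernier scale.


LC = MSD / n_div
= 1.7 / 26
= 0.0654

0.0654


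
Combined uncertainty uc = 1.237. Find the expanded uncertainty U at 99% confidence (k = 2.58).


U = k * uc
U = 2.58 * 1.237
U = 3.1915

3.1915


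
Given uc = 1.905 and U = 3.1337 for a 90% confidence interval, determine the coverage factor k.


k = U / uc
k = 3.1337 / 1.905
k = 1.645

1.645


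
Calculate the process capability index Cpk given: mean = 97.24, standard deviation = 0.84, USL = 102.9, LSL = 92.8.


Cpu = (USL - mean) / (3*sigma) = (102.9 - 97.24) / (3*0.84) = 2.2460
Cpl = (mean - LSL) / (3*sigma) = (97.24 - 92.8) / (3*0.84) = 1.7619
Cpk = min(Cpu, Cpl) = 1.7619

1.7619


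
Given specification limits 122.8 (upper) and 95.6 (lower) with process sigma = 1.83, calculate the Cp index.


Cp = (USL - LSL) / (6 * sigma)
= (122.8 - 95.6) / (6 * 1.83)
= 27.2000 / 10.9800
= 2.4772

2.4772


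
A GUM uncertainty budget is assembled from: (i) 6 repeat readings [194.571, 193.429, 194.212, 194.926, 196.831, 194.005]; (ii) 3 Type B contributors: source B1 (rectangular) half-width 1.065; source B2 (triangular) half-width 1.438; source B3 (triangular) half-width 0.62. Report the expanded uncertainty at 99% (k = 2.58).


mean = (194.571 + 193.429 + 194.212 + 194.926 + 196.831 + 194.005) / 6 = 194.6623333
s = sqrt(sum((x - mean)^2)/(n-1)) = 1.1778774
u_A = s / sqrt(n) = 1.1778774 / sqrt(6) = 0.48086643
u_B1 = 1.065 / sqrt(3) = 0.61487804
u_B2 = 1.438 / sqrt(6) = 0.58706104
u_B3 = 0.62 / sqrt(6) = 0.25311394
uc = sqrt(0.48086643^2 + 0.61487804^2 + 0.58706104^2 + 0.25311394^2) = 1.0089672
U = k * uc = 2.58 * 1.0089672
U = 2.6031

2.6031


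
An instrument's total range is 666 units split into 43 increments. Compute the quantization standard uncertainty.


resolution = range / divisions
resolution = 666 / 43 = 15.488372
u_res = resolution / (2*sqrt(3))
u_res = 15.488372 / 3.4641016
u_res = 4.4711

4.4711


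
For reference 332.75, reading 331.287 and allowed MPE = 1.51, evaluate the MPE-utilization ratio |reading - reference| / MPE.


e = indication - reference = 331.287 - 332.75 = -1.4630
|e| = 1.4630
ratio = |e| / MPE = 1.4630 / 1.51
ratio = 0.9689

0.9689


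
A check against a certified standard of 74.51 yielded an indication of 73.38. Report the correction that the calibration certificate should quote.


Correction = standard - reading
= 74.51 - 73.38
= 1.1300

1.1300


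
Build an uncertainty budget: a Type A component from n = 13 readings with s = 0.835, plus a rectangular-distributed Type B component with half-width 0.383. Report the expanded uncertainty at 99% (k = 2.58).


u_A = s / sqrt(n) = 0.835 / sqrt(13) = 0.23158733
u_B = half_width / sqrt(3) = 0.383 / sqrt(3) = 0.22112515
uc = sqrt(u_A^2 + u_B^2) = sqrt(0.23158733^2 + 0.22112515^2) = 0.32020154
U = k * uc = 2.58 * 0.32020154
U = 0.8261

0.8261


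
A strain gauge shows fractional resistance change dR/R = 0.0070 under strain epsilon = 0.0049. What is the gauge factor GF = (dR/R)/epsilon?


GF = (dR/R) / epsilon
= 0.0070 / 0.0049
= 1.4286

1.4286


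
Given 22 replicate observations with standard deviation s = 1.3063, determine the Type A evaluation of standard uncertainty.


u_A = s / sqrt(n)
u_A = 1.3063 / sqrt(22)
u_A = 1.3063 / 4.6904158
u_A = 0.2785

0.2785


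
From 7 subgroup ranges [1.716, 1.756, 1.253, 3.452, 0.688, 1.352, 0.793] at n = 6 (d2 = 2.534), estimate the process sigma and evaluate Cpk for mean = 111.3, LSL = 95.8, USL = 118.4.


R_bar = (1.716 + 1.756 + 1.253 + 3.452 + 0.688 + 1.352 + 0.793) / 7 = 1.5728571
sigma = R_bar / d2 = 1.5728571 / 2.534 = 0.6207013
Cp = (USL - LSL)/(6*sigma) = (118.4 - 95.8)/(6*0.6207013) = 6.0684
Cpu = (118.4 - 111.3)/(3*0.6207013) = 3.8129
Cpl = (111.3 - 95.8)/(3*0.6207013) = 8.3239
Cpk = min(Cpu, Cpl) = 3.8129

3.8129


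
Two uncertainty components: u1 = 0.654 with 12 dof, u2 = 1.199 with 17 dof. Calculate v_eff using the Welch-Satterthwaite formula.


uc = sqrt(u1^2 + u2^2) = sqrt(0.654^2 + 1.199^2) = 1.3657661
v_eff = uc^4 / (u1^4/v1 + u2^4/v2)
= 1.3657661^4 / (0.654^4/12 + 1.199^4/17)
= 3.4794077 / 0.13681547
v_eff = 25.4314

25.4314


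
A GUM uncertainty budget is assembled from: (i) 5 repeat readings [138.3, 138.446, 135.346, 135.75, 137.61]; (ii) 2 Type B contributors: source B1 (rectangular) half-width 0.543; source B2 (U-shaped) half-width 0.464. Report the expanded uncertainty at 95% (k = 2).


mean = (138.3 + 138.446 + 135.346 + 135.75 + 137.61) / 5 = 137.0904
s = sqrt(sum((x - mean)^2)/(n-1)) = 1.450032
u_A = s / sqrt(n) = 1.450032 / sqrt(5) = 0.64847402
u_B1 = 0.543 / sqrt(3) = 0.3135012
u_B2 = 0.464 / sqrt(2) = 0.32809755
uc = sqrt(0.64847402^2 + 0.3135012^2 + 0.32809755^2) = 0.79148567
U = k * uc = 2 * 0.79148567
U = 1.5830

1.5830


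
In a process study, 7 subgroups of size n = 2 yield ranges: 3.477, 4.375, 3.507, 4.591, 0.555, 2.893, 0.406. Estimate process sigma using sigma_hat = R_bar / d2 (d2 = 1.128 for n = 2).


R_bar = (3.477 + 4.375 + 3.507 + 4.591 + 0.555 + 2.893 + 0.406) / 7
R_bar = 19.804 / 7 = 2.8291429
sigma_hat = R_bar / d2 = 2.8291429 / 1.128 = 2.5081

2.5081


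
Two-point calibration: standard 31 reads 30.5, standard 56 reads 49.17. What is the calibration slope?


slope = (y2 - y1) / (x2 - x1)
= (49.17 - 30.5) / (56 - 31)
= 18.6700 / 25
= 0.7468

0.7468


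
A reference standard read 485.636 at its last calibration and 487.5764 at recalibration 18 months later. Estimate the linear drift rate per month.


rate = (v2 - v1) / months
= (487.5764 - 485.636) / 18
= 1.9404 / 18
= 0.1078

0.1078


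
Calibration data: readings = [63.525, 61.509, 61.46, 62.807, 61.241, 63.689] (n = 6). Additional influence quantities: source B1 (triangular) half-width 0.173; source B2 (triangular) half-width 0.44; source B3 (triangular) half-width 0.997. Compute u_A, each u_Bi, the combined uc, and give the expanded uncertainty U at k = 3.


mean = (63.525 + 61.509 + 61.46 + 62.807 + 61.241 + 63.689) / 6 = 62.37183333
s = sqrt(sum((x - mean)^2)/(n-1)) = 1.1053322
u_A = s / sqrt(n) = 1.1053322 / sqrt(6) = 0.45124998
u_B1 = 0.173 / sqrt(6) = 0.070626954
u_B2 = 0.44 / sqrt(6) = 0.17962925
u_B3 = 0.997 / sqrt(6) = 0.40702355
uc = sqrt(0.45124998^2 + 0.070626954^2 + 0.17962925^2 + 0.40702355^2) = 0.63761238
U = k * uc = 3 * 0.63761238
U = 1.9128

1.9128


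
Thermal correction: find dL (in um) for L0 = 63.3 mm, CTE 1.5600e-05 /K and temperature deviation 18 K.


dL = L * alpha * dT
= 63.3 * 1.5600e-05 * 18
= 0.0177746 mm
dL_um = 0.0177746 * 1000 = 17.7746 um

17.7746


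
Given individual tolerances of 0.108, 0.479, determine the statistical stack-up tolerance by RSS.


RSS = sqrt(0.108^2 + 0.479^2)
= sqrt(0.241105)
= 0.4910

0.4910


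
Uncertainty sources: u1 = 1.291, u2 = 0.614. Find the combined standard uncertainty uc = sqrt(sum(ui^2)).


uc = sqrt(1.291^2 + 0.614^2)
uc = sqrt(2.043677)
uc = 1.4296

1.4296


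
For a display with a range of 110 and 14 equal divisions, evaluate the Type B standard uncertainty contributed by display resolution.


resolution = range / divisions
resolution = 110 / 14 = 7.8571429
u_res = resolution / (2*sqrt(3))
u_res = 7.8571429 / 3.4641016
u_res = 2.2682

2.2682


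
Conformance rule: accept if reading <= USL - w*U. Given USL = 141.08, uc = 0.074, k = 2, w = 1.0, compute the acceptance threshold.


U = k * uc = 2 * 0.074 = 0.148
guard band g = w * U = 1.0 * 0.148 = 0.148
AL = USL - g = 141.08 - 0.148
AL = 140.9320

140.9320


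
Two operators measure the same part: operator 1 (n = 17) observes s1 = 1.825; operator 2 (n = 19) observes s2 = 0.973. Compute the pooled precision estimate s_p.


s_p = sqrt(((n1-1)*s1^2 + (n2-1)*s2^2) / (n1+n2-2))
numerator = (17-1)*1.825^2 + (19-1)*0.973^2 = 53.29 + 17.041122 = 70.331122
denominator = 17 + 19 - 2 = 34
s_p^2 = 70.331122 / 34 = 2.0685624
s_p = sqrt(2.0685624) = 1.4382

1.4382


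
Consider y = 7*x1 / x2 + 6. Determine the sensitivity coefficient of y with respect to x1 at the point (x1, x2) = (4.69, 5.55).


y = 7*x1 / x2 + 6
dy/dx1 = 7/x2
Evaluate at x2 = 5.55: c1 = 7 / 5.55
c1 = 1.2613

1.2613


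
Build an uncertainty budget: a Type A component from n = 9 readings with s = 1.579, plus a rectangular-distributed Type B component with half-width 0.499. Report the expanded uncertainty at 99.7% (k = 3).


u_A = s / sqrt(n) = 1.579 / sqrt(9) = 0.52633333
u_B = half_width / sqrt(3) = 0.499 / sqrt(3) = 0.28809778
uc = sqrt(u_A^2 + u_B^2) = sqrt(0.52633333^2 + 0.28809778^2) = 0.60002259
U = k * uc = 3 * 0.60002259
U = 1.8001

1.8001


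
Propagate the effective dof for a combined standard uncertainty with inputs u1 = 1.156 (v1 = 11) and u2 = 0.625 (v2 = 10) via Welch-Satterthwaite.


uc = sqrt(u1^2 + u2^2) = sqrt(1.156^2 + 0.625^2) = 1.3141389
v_eff = uc^4 / (u1^4/v1 + u2^4/v2)
= 1.3141389^4 / (1.156^4/11 + 0.625^4/10)
= 2.9823945 / 0.17760369
v_eff = 16.7924

16.7924


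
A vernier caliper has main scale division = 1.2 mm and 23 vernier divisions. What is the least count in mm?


LC = MSD / n_div
= 1.2 / 23
= 0.0522

0.0522


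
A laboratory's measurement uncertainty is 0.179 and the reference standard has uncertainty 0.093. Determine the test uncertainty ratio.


TUR = u_lab / u_ref
= 0.179 / 0.093
= 1.9247

1.9247


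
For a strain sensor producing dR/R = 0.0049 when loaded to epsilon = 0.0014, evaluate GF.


GF = (dR/R) / epsilon
= 0.0049 / 0.0014
= 3.5000

3.5000


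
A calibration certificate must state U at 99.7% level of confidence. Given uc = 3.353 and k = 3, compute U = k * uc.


U = k * uc
U = 3 * 3.353
U = 10.0590

10.0590


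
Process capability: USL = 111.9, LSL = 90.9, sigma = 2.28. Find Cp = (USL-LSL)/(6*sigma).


Cp = (USL - LSL) / (6 * sigma)
= (111.9 - 90.9) / (6 * 2.28)
= 21.0000 / 13.6800
= 1.5351

1.5351


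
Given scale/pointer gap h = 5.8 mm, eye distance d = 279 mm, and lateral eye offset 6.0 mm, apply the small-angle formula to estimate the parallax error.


error = h * offset / d
= 5.8 * 6.0 / 279
= 0.1247

0.1247


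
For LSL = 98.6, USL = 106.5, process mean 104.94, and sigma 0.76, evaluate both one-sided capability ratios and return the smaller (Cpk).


Cpu = (USL - mean) / (3*sigma) = (106.5 - 104.94) / (3*0.76) = 0.6842
Cpl = (mean - LSL) / (3*sigma) = (104.94 - 98.6) / (3*0.76) = 2.7807
Cpk = min(Cpu, Cpl) = 0.6842

0.6842


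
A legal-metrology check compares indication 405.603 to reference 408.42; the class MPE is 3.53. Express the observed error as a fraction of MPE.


e = indication - reference = 405.603 - 408.42 = -2.8170
|e| = 2.8170
ratio = |e| / MPE = 2.8170 / 3.53
ratio = 0.7980

0.7980


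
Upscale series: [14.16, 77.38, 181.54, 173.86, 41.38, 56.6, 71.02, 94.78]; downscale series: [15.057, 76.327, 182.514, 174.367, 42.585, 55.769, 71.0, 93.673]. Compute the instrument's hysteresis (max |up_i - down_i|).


|14.16 - 15.057| = 0.8970
|77.38 - 76.327| = 1.0530
|181.54 - 182.514| = 0.9740
|173.86 - 174.367| = 0.5070
|41.38 - 42.585| = 1.2050
|56.6 - 55.769| = 0.8310
|71.02 - 71.0| = 0.0200
|94.78 - 93.673| = 1.1070
hysteresis = max(diffs) = 1.2050

1.2050


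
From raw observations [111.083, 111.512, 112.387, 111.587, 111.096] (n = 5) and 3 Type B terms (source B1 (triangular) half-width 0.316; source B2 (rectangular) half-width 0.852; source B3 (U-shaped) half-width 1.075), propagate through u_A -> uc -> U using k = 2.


mean = (111.083 + 111.512 + 112.387 + 111.587 + 111.096) / 5 = 111.533
s = sqrt(sum((x - mean)^2)/(n-1)) = 0.53059919
u_A = s / sqrt(n) = 0.53059919 / sqrt(5) = 0.23729117
u_B1 = 0.316 / sqrt(6) = 0.12900646
u_B2 = 0.852 / sqrt(3) = 0.49190243
u_B3 = 1.075 / sqrt(2) = 0.76013979
uc = sqrt(0.23729117^2 + 0.12900646^2 + 0.49190243^2 + 0.76013979^2) = 0.94484404
U = k * uc = 2 * 0.94484404
U = 1.8897

1.8897


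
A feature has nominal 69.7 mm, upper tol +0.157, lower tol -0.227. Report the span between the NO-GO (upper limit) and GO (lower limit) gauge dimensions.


GO = nominal - lower_tol (smallest hole = maximum material condition)
GO = 69.7 - 0.227 = 69.473
NO-GO = nominal + upper_tol (largest hole = least material condition)
NO-GO = 69.7 + 0.157 = 69.857
spread = NO-GO - GO = 69.857 - 69.473 = 0.3840

0.3840


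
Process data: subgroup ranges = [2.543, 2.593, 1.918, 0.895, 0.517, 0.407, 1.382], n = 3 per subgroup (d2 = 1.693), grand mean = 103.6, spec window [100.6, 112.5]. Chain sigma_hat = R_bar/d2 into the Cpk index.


R_bar = (2.543 + 2.593 + 1.918 + 0.895 + 0.517 + 0.407 + 1.382) / 7 = 1.465
sigma = R_bar / d2 = 1.465 / 1.693 = 0.86532782
Cp = (USL - LSL)/(6*sigma) = (112.5 - 100.6)/(6*0.86532782) = 2.2920
Cpu = (112.5 - 103.6)/(3*0.86532782) = 3.4284
Cpl = (103.6 - 100.6)/(3*0.86532782) = 1.1556
Cpk = min(Cpu, Cpl) = 1.1556

1.1556


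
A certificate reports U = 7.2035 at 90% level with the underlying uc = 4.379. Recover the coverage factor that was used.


k = U / uc
k = 7.2035 / 4.379
k = 1.645

1.645


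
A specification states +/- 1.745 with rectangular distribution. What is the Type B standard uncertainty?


u_B = half_width / sqrt(3)
u_B = 1.745 / 1.7320508
u_B = 1.0075

1.0075


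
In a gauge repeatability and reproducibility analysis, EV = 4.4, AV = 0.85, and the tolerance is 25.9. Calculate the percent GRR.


GRR = sqrt(EV^2 + AV^2) = sqrt(4.4^2 + 0.85^2) = 4.4813502
%GRR = GRR / tol * 100 = 4.4813502 / 25.9 * 100
%GRR = 17.3025

17.3025


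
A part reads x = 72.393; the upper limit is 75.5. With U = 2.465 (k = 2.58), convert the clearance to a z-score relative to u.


u = U / k = 2.465 / 2.58 = 0.95542636
margin = |USL - x| = |75.5 - 72.393| = 3.107
z = margin / u = 3.107 / 0.95542636
z = 3.2520

3.2520


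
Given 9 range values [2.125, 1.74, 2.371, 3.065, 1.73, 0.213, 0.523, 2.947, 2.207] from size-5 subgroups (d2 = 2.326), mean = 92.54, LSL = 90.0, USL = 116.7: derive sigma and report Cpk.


R_bar = (2.125 + 1.74 + 2.371 + 3.065 + 1.73 + 0.213 + 0.523 + 2.947 + 2.207) / 9 = 1.8801111
sigma = R_bar / d2 = 1.8801111 / 2.326 = 0.80830228
Cp = (USL - LSL)/(6*sigma) = (116.7 - 90.0)/(6*0.80830228) = 5.5054
Cpu = (116.7 - 92.54)/(3*0.80830228) = 9.9633
Cpl = (92.54 - 90.0)/(3*0.80830228) = 1.0475
Cpk = min(Cpu, Cpl) = 1.0475

1.0475


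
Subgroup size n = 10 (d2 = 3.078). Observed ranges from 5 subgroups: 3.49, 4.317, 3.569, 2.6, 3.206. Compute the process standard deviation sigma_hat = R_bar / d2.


R_bar = (3.49 + 4.317 + 3.569 + 2.6 + 3.206) / 5
R_bar = 17.182 / 5 = 3.4364
sigma_hat = R_bar / d2 = 3.4364 / 3.078 = 1.1164

1.1164


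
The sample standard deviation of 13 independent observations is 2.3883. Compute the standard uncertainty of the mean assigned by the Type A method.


u_A = s / sqrt(n)
u_A = 2.3883 / sqrt(13)
u_A = 2.3883 / 3.6055513
u_A = 0.6624

0.6624


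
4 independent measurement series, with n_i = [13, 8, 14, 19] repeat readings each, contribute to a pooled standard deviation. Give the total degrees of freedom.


nu = sum_i (n_i - 1)
nu = ((13 - 1) + (8 - 1) + (14 - 1) + (19 - 1))
nu = 12 + 7 + 13 + 18
nu = 50

50


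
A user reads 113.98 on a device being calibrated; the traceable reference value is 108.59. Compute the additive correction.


Correction = standard - reading
= 108.59 - 113.98
= -5.3900

-5.3900


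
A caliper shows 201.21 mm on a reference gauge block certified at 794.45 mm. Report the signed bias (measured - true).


Systematic error = measured - true
= 201.21 - 794.45
= -593.2400

-593.2400


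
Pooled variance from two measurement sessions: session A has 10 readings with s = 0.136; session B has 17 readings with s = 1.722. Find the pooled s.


s_p = sqrt(((n1-1)*s1^2 + (n2-1)*s2^2) / (n1+n2-2))
numerator = (10-1)*0.136^2 + (17-1)*1.722^2 = 0.166464 + 47.444544 = 47.611008
denominator = 10 + 17 - 2 = 25
s_p^2 = 47.611008 / 25 = 1.9044403
s_p = sqrt(1.9044403) = 1.3800

1.3800


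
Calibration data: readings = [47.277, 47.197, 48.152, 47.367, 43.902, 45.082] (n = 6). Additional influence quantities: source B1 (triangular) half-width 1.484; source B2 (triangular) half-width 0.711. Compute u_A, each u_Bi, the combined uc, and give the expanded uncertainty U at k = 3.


mean = (47.277 + 47.197 + 48.152 + 47.367 + 43.902 + 45.082) / 6 = 46.49616667
s = sqrt(sum((x - mean)^2)/(n-1)) = 1.632824
u_A = s / sqrt(n) = 1.632824 / sqrt(6) = 0.66659761
u_B1 = 1.484 / sqrt(6) = 0.60584046
u_B2 = 0.711 / sqrt(6) = 0.29026453
uc = sqrt(0.66659761^2 + 0.60584046^2 + 0.29026453^2) = 0.9463871
U = k * uc = 3 * 0.9463871
U = 2.8392

2.8392


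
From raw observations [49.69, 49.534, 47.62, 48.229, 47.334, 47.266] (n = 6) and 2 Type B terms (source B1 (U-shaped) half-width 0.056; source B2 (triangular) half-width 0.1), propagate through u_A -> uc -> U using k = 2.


mean = (49.69 + 49.534 + 47.62 + 48.229 + 47.334 + 47.266) / 6 = 48.27883333
s = sqrt(sum((x - mean)^2)/(n-1)) = 1.0882942
u_A = s / sqrt(n) = 1.0882942 / sqrt(6) = 0.44429425
u_B1 = 0.056 / sqrt(2) = 0.03959798
u_B2 = 0.1 / sqrt(6) = 0.040824829
uc = sqrt(0.44429425^2 + 0.03959798^2 + 0.040824829^2) = 0.44791969
U = k * uc = 2 * 0.44791969
U = 0.8958

0.8958


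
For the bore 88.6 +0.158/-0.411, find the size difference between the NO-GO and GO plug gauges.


GO = nominal - lower_tol (smallest hole = maximum material condition)
GO = 88.6 - 0.411 = 88.189
NO-GO = nominal + upper_tol (largest hole = least material condition)
NO-GO = 88.6 + 0.158 = 88.758
spread = NO-GO - GO = 88.758 - 88.189 = 0.5690

0.5690


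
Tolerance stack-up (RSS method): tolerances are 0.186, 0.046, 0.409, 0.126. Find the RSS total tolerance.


RSS = sqrt(0.186^2 + 0.046^2 + 0.409^2 + 0.126^2)
= sqrt(0.219869)
= 0.4689

0.4689


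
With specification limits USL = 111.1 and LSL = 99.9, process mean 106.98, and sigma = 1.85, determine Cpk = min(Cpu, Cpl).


Cpu = (USL - mean) / (3*sigma) = (111.1 - 106.98) / (3*1.85) = 0.7423
Cpl = (mean - LSL) / (3*sigma) = (106.98 - 99.9) / (3*1.85) = 1.2757
Cpk = min(Cpu, Cpl) = 0.7423

0.7423


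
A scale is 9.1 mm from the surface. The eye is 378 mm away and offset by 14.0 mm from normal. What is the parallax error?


error = h * offset / d
= 9.1 * 14.0 / 378
= 0.3370

0.3370


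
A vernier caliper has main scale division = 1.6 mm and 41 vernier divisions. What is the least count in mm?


LC = MSD / n_div
= 1.6 / 41
= 0.0390

0.0390


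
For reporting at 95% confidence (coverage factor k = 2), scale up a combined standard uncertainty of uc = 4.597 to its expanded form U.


U = k * uc
U = 2 * 4.597
U = 9.1940

9.1940


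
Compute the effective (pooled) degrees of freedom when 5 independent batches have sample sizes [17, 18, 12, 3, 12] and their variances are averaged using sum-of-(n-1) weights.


nu = sum_i (n_i - 1)
nu = ((17 - 1) + (18 - 1) + (12 - 1) + (3 - 1) + (12 - 1))
nu = 16 + 17 + 11 + 2 + 11
nu = 57

57


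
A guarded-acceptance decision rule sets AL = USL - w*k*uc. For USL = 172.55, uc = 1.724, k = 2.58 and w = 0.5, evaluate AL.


U = k * uc = 2.58 * 1.724 = 4.44792
guard band g = w * U = 0.5 * 4.44792 = 2.22396
AL = USL - g = 172.55 - 2.22396
AL = 170.3260

170.3260


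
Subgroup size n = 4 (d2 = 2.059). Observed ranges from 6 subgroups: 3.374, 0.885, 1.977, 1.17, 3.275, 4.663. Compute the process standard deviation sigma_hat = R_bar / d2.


R_bar = (3.374 + 0.885 + 1.977 + 1.17 + 3.275 + 4.663) / 6
R_bar = 15.344 / 6 = 2.5573333
sigma_hat = R_bar / d2 = 2.5573333 / 2.059 = 1.2420

1.2420


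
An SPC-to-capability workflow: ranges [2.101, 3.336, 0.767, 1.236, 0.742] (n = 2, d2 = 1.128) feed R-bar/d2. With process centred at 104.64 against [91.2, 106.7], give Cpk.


R_bar = (2.101 + 3.336 + 0.767 + 1.236 + 0.742) / 5 = 1.6364
sigma = R_bar / d2 = 1.6364 / 1.128 = 1.4507092
Cp = (USL - LSL)/(6*sigma) = (106.7 - 91.2)/(6*1.4507092) = 1.7807
Cpu = (106.7 - 104.64)/(3*1.4507092) = 0.4733
Cpl = (104.64 - 91.2)/(3*1.4507092) = 3.0881
Cpk = min(Cpu, Cpl) = 0.4733

0.4733


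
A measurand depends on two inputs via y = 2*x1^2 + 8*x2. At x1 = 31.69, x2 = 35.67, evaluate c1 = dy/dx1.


y = 2*x1^2 + 8*x2
dy/dx1 = 2*2*x1
Evaluate at x1 = 31.69: c1 = 4 * 31.69
c1 = 126.7600

126.7600


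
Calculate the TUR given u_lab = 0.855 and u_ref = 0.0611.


TUR = u_lab / u_ref
= 0.855 / 0.0611
= 13.9935

13.9935


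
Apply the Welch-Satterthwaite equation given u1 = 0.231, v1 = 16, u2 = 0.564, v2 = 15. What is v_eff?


uc = sqrt(u1^2 + u2^2) = sqrt(0.231^2 + 0.564^2) = 0.60947272
v_eff = uc^4 / (u1^4/v1 + u2^4/v2)
= 0.60947272^4 / (0.231^4/16 + 0.564^4/15)
= 0.1379803 / 0.0069236333
v_eff = 19.9289

19.9289


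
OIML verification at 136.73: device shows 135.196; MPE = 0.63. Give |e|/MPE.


e = indication - reference = 135.196 - 136.73 = -1.5340
|e| = 1.5340
ratio = |e| / MPE = 1.5340 / 0.63
ratio = 2.4349

2.4349


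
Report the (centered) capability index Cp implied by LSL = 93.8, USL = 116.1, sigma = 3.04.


Cp = (USL - LSL) / (6 * sigma)
= (116.1 - 93.8) / (6 * 3.04)
= 22.3000 / 18.2400
= 1.2226

1.2226


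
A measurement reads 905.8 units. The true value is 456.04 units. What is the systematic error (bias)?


Systematic error = measured - true
= 905.8 - 456.04
= 449.7600

449.7600


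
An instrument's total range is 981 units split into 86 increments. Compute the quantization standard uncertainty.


resolution = range / divisions
resolution = 981 / 86 = 11.406977
u_res = resolution / (2*sqrt(3))
u_res = 11.406977 / 3.4641016
u_res = 3.2929

3.2929


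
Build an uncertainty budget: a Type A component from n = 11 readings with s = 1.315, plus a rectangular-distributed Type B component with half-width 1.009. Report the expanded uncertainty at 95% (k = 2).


u_A = s / sqrt(n) = 1.315 / sqrt(11) = 0.39648742
u_B = half_width / sqrt(3) = 1.009 / sqrt(3) = 0.58254642
uc = sqrt(u_A^2 + u_B^2) = sqrt(0.39648742^2 + 0.58254642^2) = 0.70467198
U = k * uc = 2 * 0.70467198
U = 1.4093

1.4093


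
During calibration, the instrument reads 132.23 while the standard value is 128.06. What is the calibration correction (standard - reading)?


Correction = standard - reading
= 128.06 - 132.23
= -4.1700

-4.1700


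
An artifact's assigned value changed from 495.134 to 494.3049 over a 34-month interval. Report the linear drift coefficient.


rate = (v2 - v1) / months
= (494.3049 - 495.134) / 34
= -0.8291 / 34
= -0.0244

-0.0244


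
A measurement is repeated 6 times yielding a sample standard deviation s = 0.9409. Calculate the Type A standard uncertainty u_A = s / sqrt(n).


u_A = s / sqrt(n)
u_A = 0.9409 / sqrt(6)
u_A = 0.9409 / 2.4494897
u_A = 0.3841

0.3841


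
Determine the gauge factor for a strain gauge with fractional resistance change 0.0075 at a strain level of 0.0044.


GF = (dR/R) / epsilon
= 0.0075 / 0.0044
= 1.7045

1.7045


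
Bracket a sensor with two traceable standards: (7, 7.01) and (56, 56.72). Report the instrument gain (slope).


slope = (y2 - y1) / (x2 - x1)
= (56.72 - 7.01) / (56 - 7)
= 49.7100 / 49
= 1.0145

1.0145


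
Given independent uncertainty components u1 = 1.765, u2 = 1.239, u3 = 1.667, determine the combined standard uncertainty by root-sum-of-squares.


uc = sqrt(1.765^2 + 1.239^2 + 1.667^2)
uc = sqrt(7.429235)
uc = 2.7257

2.7257


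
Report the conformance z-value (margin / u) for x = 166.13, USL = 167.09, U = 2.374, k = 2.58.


u = U / k = 2.374 / 2.58 = 0.92015504
margin = |USL - x| = |167.09 - 166.13| = 0.96
z = margin / u = 0.96 / 0.92015504
z = 1.0433

1.0433


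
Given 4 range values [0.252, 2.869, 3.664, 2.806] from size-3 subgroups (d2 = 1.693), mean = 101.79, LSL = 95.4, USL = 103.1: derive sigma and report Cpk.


R_bar = (0.252 + 2.869 + 3.664 + 2.806) / 4 = 2.39775
sigma = R_bar / d2 = 2.39775 / 1.693 = 1.4162729
Cp = (USL - LSL)/(6*sigma) = (103.1 - 95.4)/(6*1.4162729) = 0.9061
Cpu = (103.1 - 101.79)/(3*1.4162729) = 0.3083
Cpl = (101.79 - 95.4)/(3*1.4162729) = 1.5039
Cpk = min(Cpu, Cpl) = 0.3083

0.3083


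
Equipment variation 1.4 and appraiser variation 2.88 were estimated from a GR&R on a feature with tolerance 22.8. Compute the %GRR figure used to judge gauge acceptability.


GRR = sqrt(EV^2 + AV^2) = sqrt(1.4^2 + 2.88^2) = 3.2022492
%GRR = GRR / tol * 100 = 3.2022492 / 22.8 * 100
%GRR = 14.0450

14.0450


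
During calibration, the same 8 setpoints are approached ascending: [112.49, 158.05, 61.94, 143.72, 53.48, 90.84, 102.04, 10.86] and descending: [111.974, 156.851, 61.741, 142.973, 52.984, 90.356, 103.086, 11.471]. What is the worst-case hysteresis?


|112.49 - 111.974| = 0.5160
|158.05 - 156.851| = 1.1990
|61.94 - 61.741| = 0.1990
|143.72 - 142.973| = 0.7470
|53.48 - 52.984| = 0.4960
|90.84 - 90.356| = 0.4840
|102.04 - 103.086| = 1.0460
|10.86 - 11.471| = 0.6110
hysteresis = max(diffs) = 1.1990

1.1990


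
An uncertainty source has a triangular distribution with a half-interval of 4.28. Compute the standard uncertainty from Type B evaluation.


u_B = half_width / sqrt(6)
u_B = 4.28 / 2.4494897
u_B = 1.7473

1.7473


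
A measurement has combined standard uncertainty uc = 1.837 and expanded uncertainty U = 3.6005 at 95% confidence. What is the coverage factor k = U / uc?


k = U / uc
k = 3.6005 / 1.837
k = 1.96

1.96


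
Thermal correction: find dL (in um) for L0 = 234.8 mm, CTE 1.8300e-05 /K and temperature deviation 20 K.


dL = L * alpha * dT
= 234.8 * 1.8300e-05 * 20
= 0.0859368 mm
dL_um = 0.0859368 * 1000 = 85.9368 um

85.9368


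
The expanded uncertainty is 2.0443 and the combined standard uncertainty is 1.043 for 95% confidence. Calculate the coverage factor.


k = U / uc
k = 2.0443 / 1.043
k = 1.96

1.96


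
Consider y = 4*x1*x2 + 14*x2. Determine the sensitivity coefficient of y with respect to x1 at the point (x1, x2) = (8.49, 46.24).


y = 4*x1*x2 + 14*x2
dy/dx1 = 4*x2
Evaluate at x2 = 46.24: c1 = 4 * 46.24
c1 = 184.9600

184.9600


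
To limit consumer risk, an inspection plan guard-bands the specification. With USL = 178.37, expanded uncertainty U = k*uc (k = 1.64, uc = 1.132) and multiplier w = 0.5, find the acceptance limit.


U = k * uc = 1.64 * 1.132 = 1.85648
guard band g = w * U = 0.5 * 1.85648 = 0.92824
AL = USL - g = 178.37 - 0.92824
AL = 177.4418

177.4418


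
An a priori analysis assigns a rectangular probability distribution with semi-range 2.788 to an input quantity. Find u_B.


u_B = half_width / sqrt(3)
u_B = 2.788 / 1.7320508
u_B = 1.6097

1.6097


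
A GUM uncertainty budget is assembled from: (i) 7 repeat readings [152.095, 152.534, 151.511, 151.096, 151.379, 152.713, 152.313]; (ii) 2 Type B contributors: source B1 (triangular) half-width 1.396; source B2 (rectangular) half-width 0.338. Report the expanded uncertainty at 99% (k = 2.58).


mean = (152.095 + 152.534 + 151.511 + 151.096 + 151.379 + 152.713 + 152.313) / 7 = 151.9487143
s = sqrt(sum((x - mean)^2)/(n-1)) = 0.62237253
u_A = s / sqrt(n) = 0.62237253 / sqrt(7) = 0.23523471
u_B1 = 1.396 / sqrt(6) = 0.56991461
u_B2 = 0.338 / sqrt(3) = 0.19514439
uc = sqrt(0.23523471^2 + 0.56991461^2 + 0.19514439^2) = 0.64669882
U = k * uc = 2.58 * 0.64669882
U = 1.6685

1.6685


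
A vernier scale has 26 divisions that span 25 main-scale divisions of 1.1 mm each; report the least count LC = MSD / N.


LC = MSD / n_div
= 1.1 / 26
= 0.0423

0.0423


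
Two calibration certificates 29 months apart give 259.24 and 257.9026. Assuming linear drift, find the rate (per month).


rate = (v2 - v1) / months
= (257.9026 - 259.24) / 29
= -1.3374 / 29
= -0.0461

-0.0461


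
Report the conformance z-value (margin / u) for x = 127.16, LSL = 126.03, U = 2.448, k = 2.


u = U / k = 2.448 / 2 = 1.224
margin = |LSL - x| = |126.03 - 127.16| = 1.13
z = margin / u = 1.13 / 1.224
z = 0.9232

0.9232


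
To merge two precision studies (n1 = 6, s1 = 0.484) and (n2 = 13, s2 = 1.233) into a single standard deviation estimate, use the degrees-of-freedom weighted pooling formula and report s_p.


s_p = sqrt(((n1-1)*s1^2 + (n2-1)*s2^2) / (n1+n2-2))
numerator = (6-1)*0.484^2 + (13-1)*1.233^2 = 1.17128 + 18.243468 = 19.414748
denominator = 6 + 13 - 2 = 17
s_p^2 = 19.414748 / 17 = 1.142044
s_p = sqrt(1.142044) = 1.0687

1.0687


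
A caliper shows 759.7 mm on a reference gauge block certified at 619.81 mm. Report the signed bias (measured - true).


Systematic error = measured - true
= 759.7 - 619.81
= 139.8900

139.8900


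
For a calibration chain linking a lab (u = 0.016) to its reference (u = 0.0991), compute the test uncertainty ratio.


TUR = u_lab / u_ref
= 0.016 / 0.0991
= 0.1615

0.1615


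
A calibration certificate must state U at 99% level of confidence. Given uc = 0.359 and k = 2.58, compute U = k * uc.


U = k * uc
U = 2.58 * 0.359
U = 0.9262

0.9262


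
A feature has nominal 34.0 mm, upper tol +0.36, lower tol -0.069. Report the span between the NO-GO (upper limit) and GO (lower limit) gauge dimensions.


GO = nominal - lower_tol (smallest hole = maximum material condition)
GO = 34.0 - 0.069 = 33.931
NO-GO = nominal + upper_tol (largest hole = least material condition)
NO-GO = 34.0 + 0.36 = 34.36
spread = NO-GO - GO = 34.36 - 33.931 = 0.4290

0.4290


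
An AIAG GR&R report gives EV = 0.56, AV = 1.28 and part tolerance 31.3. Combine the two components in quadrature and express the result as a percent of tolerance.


GRR = sqrt(EV^2 + AV^2) = sqrt(0.56^2 + 1.28^2) = 1.3971399
%GRR = GRR / tol * 100 = 1.3971399 / 31.3 * 100
%GRR = 4.4637

4.4637


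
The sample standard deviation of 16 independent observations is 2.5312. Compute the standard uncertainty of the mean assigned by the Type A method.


u_A = s / sqrt(n)
u_A = 2.5312 / sqrt(16)
u_A = 2.5312 / 4
u_A = 0.6328

0.6328


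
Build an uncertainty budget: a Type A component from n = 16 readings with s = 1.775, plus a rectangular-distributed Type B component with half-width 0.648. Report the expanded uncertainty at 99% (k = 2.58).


u_A = s / sqrt(n) = 1.775 / sqrt(16) = 0.44375
u_B = half_width / sqrt(3) = 0.648 / sqrt(3) = 0.37412297
uc = sqrt(u_A^2 + u_B^2) = sqrt(0.44375^2 + 0.37412297^2) = 0.58041542
U = k * uc = 2.58 * 0.58041542
U = 1.4975

1.4975


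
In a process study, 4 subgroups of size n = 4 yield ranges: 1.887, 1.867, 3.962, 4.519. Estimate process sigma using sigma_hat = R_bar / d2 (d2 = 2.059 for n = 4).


R_bar = (1.887 + 1.867 + 3.962 + 4.519) / 4
R_bar = 12.235 / 4 = 3.05875
sigma_hat = R_bar / d2 = 3.05875 / 2.059 = 1.4856

1.4856


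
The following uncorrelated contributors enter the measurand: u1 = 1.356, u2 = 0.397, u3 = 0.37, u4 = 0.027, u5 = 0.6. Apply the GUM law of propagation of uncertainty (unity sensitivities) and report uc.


uc = sqrt(1.356^2 + 0.397^2 + 0.37^2 + 0.027^2 + 0.6^2)
uc = sqrt(2.493974)
uc = 1.5792

1.5792


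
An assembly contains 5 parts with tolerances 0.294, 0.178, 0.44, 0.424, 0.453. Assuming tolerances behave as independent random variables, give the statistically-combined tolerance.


RSS = sqrt(0.294^2 + 0.178^2 + 0.44^2 + 0.424^2 + 0.453^2)
= sqrt(0.696705)
= 0.8347

0.8347


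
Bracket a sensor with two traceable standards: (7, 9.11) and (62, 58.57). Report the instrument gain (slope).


slope = (y2 - y1) / (x2 - x1)
= (58.57 - 9.11) / (62 - 7)
= 49.4600 / 55
= 0.8993

0.8993


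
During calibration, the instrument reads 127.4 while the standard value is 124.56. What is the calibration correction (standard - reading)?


Correction = standard - reading
= 124.56 - 127.4
= -2.8400

-2.8400


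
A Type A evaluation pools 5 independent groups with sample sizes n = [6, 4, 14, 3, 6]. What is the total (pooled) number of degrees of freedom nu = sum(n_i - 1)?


nu = sum_i (n_i - 1)
nu = ((6 - 1) + (4 - 1) + (14 - 1) + (3 - 1) + (6 - 1))
nu = 5 + 3 + 13 + 2 + 5
nu = 28

28


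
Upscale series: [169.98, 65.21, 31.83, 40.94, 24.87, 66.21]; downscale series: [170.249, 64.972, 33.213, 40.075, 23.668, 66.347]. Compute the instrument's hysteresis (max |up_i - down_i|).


|169.98 - 170.249| = 0.2690
|65.21 - 64.972| = 0.2380
|31.83 - 33.213| = 1.3830
|40.94 - 40.075| = 0.8650
|24.87 - 23.668| = 1.2020
|66.21 - 66.347| = 0.1370
hysteresis = max(diffs) = 1.3830

1.3830


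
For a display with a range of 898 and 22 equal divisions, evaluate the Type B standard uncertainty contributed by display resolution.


resolution = range / divisions
resolution = 898 / 22 = 40.818182
u_res = resolution / (2*sqrt(3))
u_res = 40.818182 / 3.4641016
u_res = 11.7832

11.7832
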